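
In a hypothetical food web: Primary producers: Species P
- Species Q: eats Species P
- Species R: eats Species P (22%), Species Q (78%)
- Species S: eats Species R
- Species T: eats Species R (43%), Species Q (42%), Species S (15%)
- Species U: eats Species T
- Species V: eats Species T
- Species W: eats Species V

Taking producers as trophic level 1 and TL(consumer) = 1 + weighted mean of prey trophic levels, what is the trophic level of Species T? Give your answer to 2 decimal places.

Species Q: 1 + 1 = 2
Species R: 1 + (0.22×1 + 0.78×2) = 2.78
Species S: 1 + 2.78 = 3.78
Species T: 1 + (0.43×2.78 + 0.42×2 + 0.15×3.78) = 3.6024
Species U: 1 + 3.6024 = 4.6024
Species V: 1 + 3.6024 = 4.6024
Species W: 1 + 4.6024 = 5.6024

3.60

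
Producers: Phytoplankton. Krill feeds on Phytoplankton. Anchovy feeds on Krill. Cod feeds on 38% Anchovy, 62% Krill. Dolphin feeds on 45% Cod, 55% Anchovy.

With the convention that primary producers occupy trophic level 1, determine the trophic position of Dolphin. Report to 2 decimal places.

Krill: 1 + 1 = 2
Anchovy: 1 + 2 = 3
Cod: 1 + (0.38×3 + 0.62×2) = 3.38
Dolphin: 1 + (0.45×3.38 + 0.55×3) = 4.171

4.17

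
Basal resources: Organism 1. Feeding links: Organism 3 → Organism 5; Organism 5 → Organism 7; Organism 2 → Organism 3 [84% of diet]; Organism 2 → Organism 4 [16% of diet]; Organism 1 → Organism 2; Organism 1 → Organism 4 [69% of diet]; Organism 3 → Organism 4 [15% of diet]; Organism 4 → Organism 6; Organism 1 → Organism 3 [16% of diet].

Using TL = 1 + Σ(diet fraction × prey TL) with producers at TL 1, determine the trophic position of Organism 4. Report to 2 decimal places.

Organism 2: 1 + 1 = 2
Organism 3: 1 + (0.16×1 + 0.84×2) = 2.84
Organism 4: 1 + (0.16×2 + 0.15×2.84 + 0.69×1) = 2.436
Organism 5: 1 + 2.84 = 3.84
Organism 6: 1 + 2.436 = 3.436
Organism 7: 1 + 3.84 = 4.84

2.44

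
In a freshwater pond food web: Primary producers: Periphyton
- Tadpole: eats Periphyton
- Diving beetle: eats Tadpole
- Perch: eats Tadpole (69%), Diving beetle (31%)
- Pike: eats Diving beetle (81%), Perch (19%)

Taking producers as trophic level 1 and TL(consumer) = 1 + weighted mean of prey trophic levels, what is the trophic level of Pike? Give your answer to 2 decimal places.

Tadpole: 1 + 1 = 2
Diving beetle: 1 + 2 = 3
Perch: 1 + (0.69×2 + 0.31×3) = 3.31
Pike: 1 + (0.81×3 + 0.19×3.31) = 4.0589

4.06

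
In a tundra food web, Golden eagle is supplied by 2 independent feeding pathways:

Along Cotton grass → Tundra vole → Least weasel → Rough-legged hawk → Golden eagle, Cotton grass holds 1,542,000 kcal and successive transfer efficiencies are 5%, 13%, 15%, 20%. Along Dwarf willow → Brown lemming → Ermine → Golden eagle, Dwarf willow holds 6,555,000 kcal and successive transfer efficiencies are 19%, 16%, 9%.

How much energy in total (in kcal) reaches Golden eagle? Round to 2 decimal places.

Via Cotton grass: 1542000 × 0.05 × 0.13 × 0.15 × 0.2 = 300.69 kcal
Via Dwarf willow: 6555000 × 0.19 × 0.16 × 0.09 = 17934.48 kcal
Total at Golden eagle: 300.69 + 17934.48 = 18235.17 kcal

18235.17 kcal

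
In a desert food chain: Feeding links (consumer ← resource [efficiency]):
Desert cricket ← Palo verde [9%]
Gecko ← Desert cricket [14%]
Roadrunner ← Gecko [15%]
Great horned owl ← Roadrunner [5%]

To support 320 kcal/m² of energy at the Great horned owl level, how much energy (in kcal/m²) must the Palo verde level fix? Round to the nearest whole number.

3386243 kcal/m²

Cumulative transfer efficiency: 0.09 × 0.14 × 0.15 × 0.05 = 0.0000945
Palo verde energy = 320 / 0.0000945 = 3386243 kcal/m²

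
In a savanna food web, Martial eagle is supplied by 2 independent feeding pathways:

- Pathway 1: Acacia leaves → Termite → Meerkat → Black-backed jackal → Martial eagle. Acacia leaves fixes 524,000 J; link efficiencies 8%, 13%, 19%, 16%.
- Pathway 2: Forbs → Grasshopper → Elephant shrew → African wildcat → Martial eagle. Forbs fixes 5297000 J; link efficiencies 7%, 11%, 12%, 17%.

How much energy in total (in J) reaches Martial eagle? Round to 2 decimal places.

Pathway 1: 524000 × 0.08 × 0.13 × 0.19 × 0.16 = 165.66784 J
Pathway 2: 5297000 × 0.07 × 0.11 × 0.12 × 0.17 = 832.05276 J
Total at Martial eagle: 165.66784 + 832.05276 = 997.7206 J

997.72 J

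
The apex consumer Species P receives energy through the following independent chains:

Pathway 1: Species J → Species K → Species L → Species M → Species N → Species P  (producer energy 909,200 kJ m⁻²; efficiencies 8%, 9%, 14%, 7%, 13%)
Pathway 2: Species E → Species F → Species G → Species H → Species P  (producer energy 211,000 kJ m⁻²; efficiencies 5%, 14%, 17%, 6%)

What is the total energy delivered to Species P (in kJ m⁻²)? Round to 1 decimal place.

Pathway 1: 909200 × 0.08 × 0.09 × 0.14 × 0.07 × 0.13 = 8.33990976 kJ m⁻²
Pathway 2: 211000 × 0.05 × 0.14 × 0.17 × 0.06 = 15.0654 kJ m⁻²
Total at Species P: 8.33990976 + 15.0654 = 23.40530976 kJ m⁻²

23.4 kJ m⁻²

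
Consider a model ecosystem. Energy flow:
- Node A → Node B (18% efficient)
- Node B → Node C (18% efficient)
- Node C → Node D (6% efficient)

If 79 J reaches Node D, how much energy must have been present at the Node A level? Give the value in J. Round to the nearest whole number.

Cumulative transfer efficiency: 0.18 × 0.18 × 0.06 = 0.001944
Node A energy = 79 / 0.001944 = 40638 J

40638 J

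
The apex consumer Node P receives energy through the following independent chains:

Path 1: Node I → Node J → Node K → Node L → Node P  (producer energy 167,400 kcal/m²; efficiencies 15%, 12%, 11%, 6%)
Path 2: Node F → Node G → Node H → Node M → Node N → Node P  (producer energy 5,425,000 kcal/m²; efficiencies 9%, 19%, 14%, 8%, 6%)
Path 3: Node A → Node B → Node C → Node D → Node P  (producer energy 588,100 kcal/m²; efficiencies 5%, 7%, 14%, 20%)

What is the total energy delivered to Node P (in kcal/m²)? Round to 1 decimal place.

Path 1: 167400 × 0.15 × 0.12 × 0.11 × 0.06 = 19.88712 kcal/m²
Path 2: 5425000 × 0.09 × 0.19 × 0.14 × 0.08 × 0.06 = 62.33976 kcal/m²
Path 3: 588100 × 0.05 × 0.07 × 0.14 × 0.2 = 57.6338 kcal/m²
Total at Node P: 19.88712 + 62.33976 + 57.6338 = 139.86068 kcal/m²

139.9 kcal/m²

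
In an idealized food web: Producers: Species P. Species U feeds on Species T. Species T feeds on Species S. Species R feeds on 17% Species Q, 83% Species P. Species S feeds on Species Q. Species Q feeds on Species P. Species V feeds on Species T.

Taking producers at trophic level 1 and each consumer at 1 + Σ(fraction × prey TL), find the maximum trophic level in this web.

5

Species Q: 1 + 1 = 2
Species R: 1 + (0.17×2 + 0.83×1) = 2.17
Species S: 1 + 2 = 3
Species T: 1 + 3 = 4
Species U: 1 + 4 = 5
Species V: 1 + 4 = 5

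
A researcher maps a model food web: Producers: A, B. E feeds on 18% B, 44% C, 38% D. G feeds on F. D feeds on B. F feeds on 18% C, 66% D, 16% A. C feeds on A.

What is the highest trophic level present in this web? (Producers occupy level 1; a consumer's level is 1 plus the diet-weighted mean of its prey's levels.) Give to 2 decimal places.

3.84

C: 1 + 1 = 2
D: 1 + 1 = 2
E: 1 + (0.18×1 + 0.44×2 + 0.38×2) = 2.82
F: 1 + (0.18×2 + 0.66×2 + 0.16×1) = 2.84
G: 1 + 2.84 = 3.84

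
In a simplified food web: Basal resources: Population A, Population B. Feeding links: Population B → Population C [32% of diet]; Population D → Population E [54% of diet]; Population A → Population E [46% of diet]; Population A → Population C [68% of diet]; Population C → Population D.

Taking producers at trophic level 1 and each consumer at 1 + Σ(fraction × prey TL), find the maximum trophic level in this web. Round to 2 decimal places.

3.08

Population C: 1 + (0.68×1 + 0.32×1) = 2
Population D: 1 + 2 = 3
Population E: 1 + (0.46×1 + 0.54×3) = 3.08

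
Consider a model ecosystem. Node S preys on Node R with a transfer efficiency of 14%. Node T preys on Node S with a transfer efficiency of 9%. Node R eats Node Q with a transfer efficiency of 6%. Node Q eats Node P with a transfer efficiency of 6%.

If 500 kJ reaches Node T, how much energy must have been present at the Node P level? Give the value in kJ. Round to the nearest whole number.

Cumulative transfer efficiency: 0.06 × 0.06 × 0.14 × 0.09 = 0.00004536
Node P energy = 500 / 0.00004536 = 11022928 kJ

11022928 kJ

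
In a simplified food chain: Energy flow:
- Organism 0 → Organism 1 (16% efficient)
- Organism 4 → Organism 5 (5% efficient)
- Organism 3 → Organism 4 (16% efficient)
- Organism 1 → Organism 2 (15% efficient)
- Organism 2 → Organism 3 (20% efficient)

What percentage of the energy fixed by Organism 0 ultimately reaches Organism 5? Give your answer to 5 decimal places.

Product of link efficiencies: 0.16 × 0.15 × 0.2 × 0.16 × 0.05 = 0.0000384
As a percentage: 0.0000384 × 100 = 0.00384%

0.00384%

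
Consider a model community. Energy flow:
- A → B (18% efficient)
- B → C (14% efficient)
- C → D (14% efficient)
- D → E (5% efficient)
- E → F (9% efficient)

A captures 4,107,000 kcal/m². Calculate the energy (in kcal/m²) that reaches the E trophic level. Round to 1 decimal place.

724.5 kcal/m²

B: 4107000 × 0.18 = 739260 kcal/m²
C: 739260 × 0.14 = 103496.4 kcal/m²
D: 103496.4 × 0.14 = 14489.496 kcal/m²
E: 14489.496 × 0.05 = 724.4748 kcal/m²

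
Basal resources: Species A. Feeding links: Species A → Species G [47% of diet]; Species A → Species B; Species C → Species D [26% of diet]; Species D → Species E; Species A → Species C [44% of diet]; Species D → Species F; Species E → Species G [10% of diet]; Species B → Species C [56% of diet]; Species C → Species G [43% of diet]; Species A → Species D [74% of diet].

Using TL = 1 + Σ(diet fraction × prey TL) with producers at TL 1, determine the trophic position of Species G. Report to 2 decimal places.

2.91

Species B: 1 + 1 = 2
Species C: 1 + (0.44×1 + 0.56×2) = 2.56
Species D: 1 + (0.74×1 + 0.26×2.56) = 2.4056
Species E: 1 + 2.4056 = 3.4056
Species F: 1 + 2.4056 = 3.4056
Species G: 1 + (0.43×2.56 + 0.1×3.4056 + 0.47×1) = 2.91136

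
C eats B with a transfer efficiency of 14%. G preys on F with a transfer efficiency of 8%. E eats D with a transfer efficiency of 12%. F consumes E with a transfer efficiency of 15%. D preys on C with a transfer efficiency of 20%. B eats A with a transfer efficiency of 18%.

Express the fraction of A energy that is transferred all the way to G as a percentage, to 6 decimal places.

0.000726%

Product of link efficiencies: 0.18 × 0.14 × 0.2 × 0.12 × 0.15 × 0.08 = 0.0000072576
As a percentage: 0.0000072576 × 100 = 0.000726%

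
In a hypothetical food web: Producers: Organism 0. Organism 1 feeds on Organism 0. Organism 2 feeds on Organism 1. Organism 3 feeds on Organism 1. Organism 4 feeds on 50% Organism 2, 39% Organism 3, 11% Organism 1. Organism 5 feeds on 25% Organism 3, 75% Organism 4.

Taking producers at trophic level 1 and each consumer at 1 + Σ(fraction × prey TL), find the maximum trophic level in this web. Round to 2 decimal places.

Organism 1: 1 + 1 = 2
Organism 2: 1 + 2 = 3
Organism 3: 1 + 2 = 3
Organism 4: 1 + (0.5×3 + 0.39×3 + 0.11×2) = 3.89
Organism 5: 1 + (0.25×3 + 0.75×3.89) = 4.6675

4.67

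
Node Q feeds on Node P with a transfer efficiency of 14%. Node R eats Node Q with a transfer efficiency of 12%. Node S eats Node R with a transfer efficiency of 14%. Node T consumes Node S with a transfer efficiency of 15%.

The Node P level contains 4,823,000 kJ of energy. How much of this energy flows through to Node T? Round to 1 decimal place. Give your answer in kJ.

Node Q: 4823000 × 0.14 = 675220 kJ
Node R: 675220 × 0.12 = 81026.4 kJ
Node S: 81026.4 × 0.14 = 11343.696 kJ
Node T: 11343.696 × 0.15 = 1701.5544 kJ

1701.6 kJ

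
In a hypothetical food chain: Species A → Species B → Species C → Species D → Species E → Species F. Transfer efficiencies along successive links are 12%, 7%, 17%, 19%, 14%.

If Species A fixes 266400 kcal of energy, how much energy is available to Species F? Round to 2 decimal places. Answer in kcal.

Species B: 266400 × 0.12 = 31968 kcal
Species C: 31968 × 0.07 = 2237.76 kcal
Species D: 2237.76 × 0.17 = 380.4192 kcal
Species E: 380.4192 × 0.19 = 72.279648 kcal
Species F: 72.279648 × 0.14 = 10.11915072 kcal

10.12 kcal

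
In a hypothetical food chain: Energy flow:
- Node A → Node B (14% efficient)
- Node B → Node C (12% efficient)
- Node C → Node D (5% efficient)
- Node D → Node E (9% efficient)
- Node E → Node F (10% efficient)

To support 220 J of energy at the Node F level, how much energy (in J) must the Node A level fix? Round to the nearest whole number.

29100529 J

Cumulative transfer efficiency: 0.14 × 0.12 × 0.05 × 0.09 × 0.1 = 0.00000756
Node A energy = 220 / 0.00000756 = 29100529 J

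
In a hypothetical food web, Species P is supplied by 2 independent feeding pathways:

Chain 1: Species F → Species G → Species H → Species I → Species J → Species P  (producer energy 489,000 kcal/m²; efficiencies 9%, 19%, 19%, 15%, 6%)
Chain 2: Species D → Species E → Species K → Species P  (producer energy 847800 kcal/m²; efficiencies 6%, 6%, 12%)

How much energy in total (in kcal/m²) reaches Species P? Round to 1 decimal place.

380.5 kcal/m²

Chain 1: 489000 × 0.09 × 0.19 × 0.19 × 0.15 × 0.06 = 14.298849 kcal/m²
Chain 2: 847800 × 0.06 × 0.06 × 0.12 = 366.2496 kcal/m²
Total at Species P: 14.298849 + 366.2496 = 380.548449 kcal/m²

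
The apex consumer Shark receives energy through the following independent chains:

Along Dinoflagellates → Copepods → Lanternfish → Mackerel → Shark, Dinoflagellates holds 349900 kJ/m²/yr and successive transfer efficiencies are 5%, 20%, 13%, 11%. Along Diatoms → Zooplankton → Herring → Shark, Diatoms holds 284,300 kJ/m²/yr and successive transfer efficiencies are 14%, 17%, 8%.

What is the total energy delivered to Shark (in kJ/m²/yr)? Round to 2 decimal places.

591.34 kJ/m²/yr

Via Dinoflagellates: 349900 × 0.05 × 0.2 × 0.13 × 0.11 = 50.0357 kJ/m²/yr
Via Diatoms: 284300 × 0.14 × 0.17 × 0.08 = 541.3072 kJ/m²/yr
Total at Shark: 50.0357 + 541.3072 = 591.3429 kJ/m²/yr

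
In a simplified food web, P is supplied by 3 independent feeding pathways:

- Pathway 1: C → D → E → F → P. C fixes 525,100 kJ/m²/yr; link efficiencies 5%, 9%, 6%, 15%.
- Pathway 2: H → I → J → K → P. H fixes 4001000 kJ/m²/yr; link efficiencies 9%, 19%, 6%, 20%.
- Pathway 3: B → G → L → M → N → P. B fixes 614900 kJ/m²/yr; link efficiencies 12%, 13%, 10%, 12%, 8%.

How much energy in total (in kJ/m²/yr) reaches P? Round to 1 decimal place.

Pathway 1: 525100 × 0.05 × 0.09 × 0.06 × 0.15 = 21.26655 kJ/m²/yr
Pathway 2: 4001000 × 0.09 × 0.19 × 0.06 × 0.2 = 821.0052 kJ/m²/yr
Pathway 3: 614900 × 0.12 × 0.13 × 0.1 × 0.12 × 0.08 = 9.2087424 kJ/m²/yr
Total at P: 21.26655 + 821.0052 + 9.2087424 = 851.4804924 kJ/m²/yr

851.5 kJ/m²/yr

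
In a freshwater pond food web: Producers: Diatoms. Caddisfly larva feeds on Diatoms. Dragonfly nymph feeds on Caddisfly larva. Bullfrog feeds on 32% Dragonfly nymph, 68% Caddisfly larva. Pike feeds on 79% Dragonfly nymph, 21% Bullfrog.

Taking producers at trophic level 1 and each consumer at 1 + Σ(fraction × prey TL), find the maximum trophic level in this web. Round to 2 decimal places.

4.07

Caddisfly larva: 1 + 1 = 2
Dragonfly nymph: 1 + 2 = 3
Bullfrog: 1 + (0.32×3 + 0.68×2) = 3.32
Pike: 1 + (0.79×3 + 0.21×3.32) = 4.0672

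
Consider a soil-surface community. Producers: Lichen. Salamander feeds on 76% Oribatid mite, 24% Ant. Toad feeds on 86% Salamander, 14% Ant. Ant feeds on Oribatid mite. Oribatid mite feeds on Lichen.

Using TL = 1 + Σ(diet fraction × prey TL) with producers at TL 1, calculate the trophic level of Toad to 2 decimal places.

Oribatid mite: 1 + 1 = 2
Ant: 1 + 2 = 3
Salamander: 1 + (0.76×2 + 0.24×3) = 3.24
Toad: 1 + (0.86×3.24 + 0.14×3) = 4.2064

4.21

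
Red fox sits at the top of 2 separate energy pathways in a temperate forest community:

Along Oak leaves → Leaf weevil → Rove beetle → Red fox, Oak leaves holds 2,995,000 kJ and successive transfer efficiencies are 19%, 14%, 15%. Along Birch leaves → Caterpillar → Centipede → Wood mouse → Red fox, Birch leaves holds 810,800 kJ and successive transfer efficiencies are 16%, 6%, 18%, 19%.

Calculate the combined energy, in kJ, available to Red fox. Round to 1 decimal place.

12216.3 kJ

Via Oak leaves: 2995000 × 0.19 × 0.14 × 0.15 = 11950.05 kJ
Via Birch leaves: 810800 × 0.16 × 0.06 × 0.18 × 0.19 = 266.201856 kJ
Total at Red fox: 11950.05 + 266.201856 = 12216.251856 kJ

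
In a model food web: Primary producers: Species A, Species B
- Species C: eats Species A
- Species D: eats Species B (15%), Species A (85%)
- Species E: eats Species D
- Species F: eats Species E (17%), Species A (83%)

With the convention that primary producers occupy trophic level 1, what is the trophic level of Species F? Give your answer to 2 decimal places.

Species C: 1 + 1 = 2
Species D: 1 + (0.15×1 + 0.85×1) = 2
Species E: 1 + 2 = 3
Species F: 1 + (0.17×3 + 0.83×1) = 2.34

2.34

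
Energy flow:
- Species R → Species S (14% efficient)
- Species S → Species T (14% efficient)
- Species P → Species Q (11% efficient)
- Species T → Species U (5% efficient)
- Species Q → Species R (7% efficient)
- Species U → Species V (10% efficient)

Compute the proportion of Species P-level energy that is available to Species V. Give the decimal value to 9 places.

0.000000755

Product of link efficiencies: 0.11 × 0.07 × 0.14 × 0.14 × 0.05 × 0.1 = 0.0000007546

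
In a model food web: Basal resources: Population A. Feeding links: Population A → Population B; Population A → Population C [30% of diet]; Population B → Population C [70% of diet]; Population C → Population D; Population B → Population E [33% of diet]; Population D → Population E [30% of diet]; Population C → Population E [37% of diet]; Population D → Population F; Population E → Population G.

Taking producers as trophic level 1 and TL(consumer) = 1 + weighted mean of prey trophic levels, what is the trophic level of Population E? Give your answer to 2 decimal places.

3.77

Population B: 1 + 1 = 2
Population C: 1 + (0.3×1 + 0.7×2) = 2.7
Population D: 1 + 2.7 = 3.7
Population E: 1 + (0.33×2 + 0.3×3.7 + 0.37×2.7) = 3.769
Population F: 1 + 3.7 = 4.7
Population G: 1 + 3.769 = 4.769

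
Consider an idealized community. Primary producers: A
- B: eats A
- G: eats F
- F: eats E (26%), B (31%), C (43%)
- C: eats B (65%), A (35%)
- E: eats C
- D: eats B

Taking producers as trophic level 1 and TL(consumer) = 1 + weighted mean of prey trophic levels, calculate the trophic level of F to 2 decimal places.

B: 1 + 1 = 2
C: 1 + (0.65×2 + 0.35×1) = 2.65
D: 1 + 2 = 3
E: 1 + 2.65 = 3.65
F: 1 + (0.26×3.65 + 0.31×2 + 0.43×2.65) = 3.7085
G: 1 + 3.7085 = 4.7085

3.71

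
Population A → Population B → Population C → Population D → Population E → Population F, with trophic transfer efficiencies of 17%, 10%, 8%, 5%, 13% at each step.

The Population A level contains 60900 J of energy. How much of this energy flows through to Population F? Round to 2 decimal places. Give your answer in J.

0.54 J

Population B: 60900 × 0.17 = 10353 J
Population C: 10353 × 0.1 = 1035.3 J
Population D: 1035.3 × 0.08 = 82.824 J
Population E: 82.824 × 0.05 = 4.1412 J
Population F: 4.1412 × 0.13 = 0.538356 J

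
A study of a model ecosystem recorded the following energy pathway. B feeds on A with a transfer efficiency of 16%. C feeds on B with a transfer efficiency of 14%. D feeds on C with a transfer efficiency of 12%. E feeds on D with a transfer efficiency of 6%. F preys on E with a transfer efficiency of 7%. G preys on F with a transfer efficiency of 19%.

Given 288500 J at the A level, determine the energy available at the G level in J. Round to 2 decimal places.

0.62 J

B: 288500 × 0.16 = 46160 J
C: 46160 × 0.14 = 6462.4 J
D: 6462.4 × 0.12 = 775.488 J
E: 775.488 × 0.06 = 46.52928 J
F: 46.52928 × 0.07 = 3.2570496 J
G: 3.2570496 × 0.19 = 0.618839424 J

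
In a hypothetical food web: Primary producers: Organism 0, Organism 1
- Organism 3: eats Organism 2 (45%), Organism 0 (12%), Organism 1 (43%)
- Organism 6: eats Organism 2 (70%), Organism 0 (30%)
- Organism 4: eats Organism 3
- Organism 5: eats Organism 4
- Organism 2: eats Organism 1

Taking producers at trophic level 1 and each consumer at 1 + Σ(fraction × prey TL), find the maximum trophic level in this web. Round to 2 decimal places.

4.45

Organism 2: 1 + 1 = 2
Organism 3: 1 + (0.45×2 + 0.12×1 + 0.43×1) = 2.45
Organism 4: 1 + 2.45 = 3.45
Organism 5: 1 + 3.45 = 4.45
Organism 6: 1 + (0.7×2 + 0.3×1) = 2.7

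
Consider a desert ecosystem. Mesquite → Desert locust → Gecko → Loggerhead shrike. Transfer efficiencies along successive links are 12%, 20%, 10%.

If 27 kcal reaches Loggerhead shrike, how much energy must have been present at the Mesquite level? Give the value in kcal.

11250 kcal

Cumulative transfer efficiency: 0.12 × 0.2 × 0.1 = 0.0024
Mesquite energy = 27 / 0.0024 = 11250 kcal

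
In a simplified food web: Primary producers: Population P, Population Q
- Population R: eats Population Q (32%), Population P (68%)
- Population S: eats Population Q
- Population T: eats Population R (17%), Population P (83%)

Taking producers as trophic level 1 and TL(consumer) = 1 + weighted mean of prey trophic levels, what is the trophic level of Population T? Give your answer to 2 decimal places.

Population R: 1 + (0.32×1 + 0.68×1) = 2
Population S: 1 + 1 = 2
Population T: 1 + (0.17×2 + 0.83×1) = 2.17

2.17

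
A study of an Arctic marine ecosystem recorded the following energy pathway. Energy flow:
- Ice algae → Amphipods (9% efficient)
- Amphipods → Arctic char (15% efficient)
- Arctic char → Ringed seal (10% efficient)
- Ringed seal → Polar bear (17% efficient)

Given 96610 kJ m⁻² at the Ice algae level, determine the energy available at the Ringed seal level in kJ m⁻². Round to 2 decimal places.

Amphipods: 96610 × 0.09 = 8694.9 kJ m⁻²
Arctic char: 8694.9 × 0.15 = 1304.235 kJ m⁻²
Ringed seal: 1304.235 × 0.1 = 130.4235 kJ m⁻²

130.42 kJ m⁻²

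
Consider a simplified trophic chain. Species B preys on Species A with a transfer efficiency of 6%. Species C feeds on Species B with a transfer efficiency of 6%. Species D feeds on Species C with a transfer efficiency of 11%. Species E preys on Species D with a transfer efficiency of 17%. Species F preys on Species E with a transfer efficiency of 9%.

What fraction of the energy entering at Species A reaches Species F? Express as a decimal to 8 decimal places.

0.00000606

Product of link efficiencies: 0.06 × 0.06 × 0.11 × 0.17 × 0.09 = 0.0000060588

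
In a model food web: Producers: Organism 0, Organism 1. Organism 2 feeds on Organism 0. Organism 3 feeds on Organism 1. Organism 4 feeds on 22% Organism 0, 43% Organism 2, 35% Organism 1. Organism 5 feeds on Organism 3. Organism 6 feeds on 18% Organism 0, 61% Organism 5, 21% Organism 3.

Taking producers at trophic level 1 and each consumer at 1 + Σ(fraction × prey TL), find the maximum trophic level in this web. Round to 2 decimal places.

3.43

Organism 2: 1 + 1 = 2
Organism 3: 1 + 1 = 2
Organism 4: 1 + (0.22×1 + 0.43×2 + 0.35×1) = 2.43
Organism 5: 1 + 2 = 3
Organism 6: 1 + (0.18×1 + 0.61×3 + 0.21×2) = 3.43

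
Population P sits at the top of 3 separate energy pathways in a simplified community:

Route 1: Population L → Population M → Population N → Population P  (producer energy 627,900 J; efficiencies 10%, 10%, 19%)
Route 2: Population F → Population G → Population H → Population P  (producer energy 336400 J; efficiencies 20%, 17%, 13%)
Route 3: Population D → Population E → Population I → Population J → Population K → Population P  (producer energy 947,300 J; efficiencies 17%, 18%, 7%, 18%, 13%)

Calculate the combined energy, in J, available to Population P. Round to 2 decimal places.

2727.38 J

Route 1: 627900 × 0.1 × 0.1 × 0.19 = 1193.01 J
Route 2: 336400 × 0.2 × 0.17 × 0.13 = 1486.888 J
Route 3: 947300 × 0.17 × 0.18 × 0.07 × 0.18 × 0.13 = 47.48132844 J
Total at Population P: 1193.01 + 1486.888 + 47.48132844 = 2727.37932844 J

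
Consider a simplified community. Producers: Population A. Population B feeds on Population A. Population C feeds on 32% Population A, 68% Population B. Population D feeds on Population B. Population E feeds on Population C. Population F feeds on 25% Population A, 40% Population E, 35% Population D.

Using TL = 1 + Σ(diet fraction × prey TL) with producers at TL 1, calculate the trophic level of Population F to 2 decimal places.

3.77

Population B: 1 + 1 = 2
Population C: 1 + (0.32×1 + 0.68×2) = 2.68
Population D: 1 + 2 = 3
Population E: 1 + 2.68 = 3.68
Population F: 1 + (0.25×1 + 0.4×3.68 + 0.35×3) = 3.772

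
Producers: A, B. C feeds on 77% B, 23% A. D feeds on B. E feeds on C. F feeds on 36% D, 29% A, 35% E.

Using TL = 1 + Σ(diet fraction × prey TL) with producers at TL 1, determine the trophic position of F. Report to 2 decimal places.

3.06

C: 1 + (0.77×1 + 0.23×1) = 2
D: 1 + 1 = 2
E: 1 + 2 = 3
F: 1 + (0.36×2 + 0.29×1 + 0.35×3) = 3.06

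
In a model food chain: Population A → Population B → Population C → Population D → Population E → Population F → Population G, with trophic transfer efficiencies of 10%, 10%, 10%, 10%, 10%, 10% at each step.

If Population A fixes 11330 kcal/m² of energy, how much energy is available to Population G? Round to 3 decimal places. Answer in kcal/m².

Population B: 11330 × 0.1 = 1133 kcal/m²
Population C: 1133 × 0.1 = 113.3 kcal/m²
Population D: 113.3 × 0.1 = 11.33 kcal/m²
Population E: 11.33 × 0.1 = 1.133 kcal/m²
Population F: 1.133 × 0.1 = 0.1133 kcal/m²
Population G: 0.1133 × 0.1 = 0.01133 kcal/m²

0.011 kcal/m²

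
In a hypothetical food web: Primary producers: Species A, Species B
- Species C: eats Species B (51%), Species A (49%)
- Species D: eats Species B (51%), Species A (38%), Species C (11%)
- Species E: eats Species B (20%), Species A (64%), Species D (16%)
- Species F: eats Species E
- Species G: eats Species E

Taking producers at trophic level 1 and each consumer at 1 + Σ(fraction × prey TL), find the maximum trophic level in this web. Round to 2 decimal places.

Species C: 1 + (0.51×1 + 0.49×1) = 2
Species D: 1 + (0.51×1 + 0.38×1 + 0.11×2) = 2.11
Species E: 1 + (0.2×1 + 0.64×1 + 0.16×2.11) = 2.1776
Species F: 1 + 2.1776 = 3.1776
Species G: 1 + 2.1776 = 3.1776

3.18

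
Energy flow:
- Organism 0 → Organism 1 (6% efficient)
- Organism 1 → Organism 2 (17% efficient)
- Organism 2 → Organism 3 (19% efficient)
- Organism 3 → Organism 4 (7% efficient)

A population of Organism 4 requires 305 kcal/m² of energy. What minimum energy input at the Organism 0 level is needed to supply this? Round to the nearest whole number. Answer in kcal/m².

2248268 kcal/m²

Cumulative transfer efficiency: 0.06 × 0.17 × 0.19 × 0.07 = 0.00013566
Organism 0 energy = 305 / 0.00013566 = 2248268 kcal/m²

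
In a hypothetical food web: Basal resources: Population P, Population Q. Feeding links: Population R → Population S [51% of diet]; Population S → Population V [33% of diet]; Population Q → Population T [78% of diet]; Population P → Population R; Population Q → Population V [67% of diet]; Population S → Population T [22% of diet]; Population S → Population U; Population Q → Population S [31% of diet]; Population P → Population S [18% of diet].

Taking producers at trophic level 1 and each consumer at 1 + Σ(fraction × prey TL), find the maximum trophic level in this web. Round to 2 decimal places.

Population R: 1 + 1 = 2
Population S: 1 + (0.31×1 + 0.51×2 + 0.18×1) = 2.51
Population T: 1 + (0.22×2.51 + 0.78×1) = 2.3322
Population U: 1 + 2.51 = 3.51
Population V: 1 + (0.67×1 + 0.33×2.51) = 2.4983

3.51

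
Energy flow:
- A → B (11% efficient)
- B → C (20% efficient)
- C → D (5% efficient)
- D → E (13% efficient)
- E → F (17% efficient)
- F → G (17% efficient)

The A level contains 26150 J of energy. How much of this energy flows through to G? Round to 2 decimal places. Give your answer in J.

B: 26150 × 0.11 = 2876.5 J
C: 2876.5 × 0.2 = 575.3 J
D: 575.3 × 0.05 = 28.765 J
E: 28.765 × 0.13 = 3.73945 J
F: 3.73945 × 0.17 = 0.6357065 J
G: 0.6357065 × 0.17 = 0.108070105 J

0.11 J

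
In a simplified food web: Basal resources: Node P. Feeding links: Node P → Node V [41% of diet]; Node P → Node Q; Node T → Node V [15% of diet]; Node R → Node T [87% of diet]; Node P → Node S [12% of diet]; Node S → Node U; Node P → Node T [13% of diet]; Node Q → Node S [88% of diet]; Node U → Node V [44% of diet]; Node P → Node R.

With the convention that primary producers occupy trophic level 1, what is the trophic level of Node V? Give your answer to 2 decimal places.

Node Q: 1 + 1 = 2
Node R: 1 + 1 = 2
Node S: 1 + (0.12×1 + 0.88×2) = 2.88
Node T: 1 + (0.13×1 + 0.87×2) = 2.87
Node U: 1 + 2.88 = 3.88
Node V: 1 + (0.44×3.88 + 0.15×2.87 + 0.41×1) = 3.5477

3.55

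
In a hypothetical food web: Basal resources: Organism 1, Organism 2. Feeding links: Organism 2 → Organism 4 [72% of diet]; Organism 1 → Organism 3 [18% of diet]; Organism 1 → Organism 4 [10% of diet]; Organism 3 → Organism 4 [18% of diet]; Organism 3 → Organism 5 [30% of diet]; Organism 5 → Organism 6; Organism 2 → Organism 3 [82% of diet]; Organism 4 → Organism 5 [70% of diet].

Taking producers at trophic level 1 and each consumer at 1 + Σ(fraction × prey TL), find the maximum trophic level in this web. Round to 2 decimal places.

4.13

Organism 3: 1 + (0.18×1 + 0.82×1) = 2
Organism 4: 1 + (0.1×1 + 0.18×2 + 0.72×1) = 2.18
Organism 5: 1 + (0.3×2 + 0.7×2.18) = 3.126
Organism 6: 1 + 3.126 = 4.126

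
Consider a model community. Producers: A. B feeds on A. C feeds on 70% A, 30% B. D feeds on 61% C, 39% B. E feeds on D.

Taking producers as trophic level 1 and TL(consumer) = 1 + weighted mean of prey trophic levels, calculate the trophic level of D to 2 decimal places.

3.18

B: 1 + 1 = 2
C: 1 + (0.7×1 + 0.3×2) = 2.3
D: 1 + (0.61×2.3 + 0.39×2) = 3.183
E: 1 + 3.183 = 4.183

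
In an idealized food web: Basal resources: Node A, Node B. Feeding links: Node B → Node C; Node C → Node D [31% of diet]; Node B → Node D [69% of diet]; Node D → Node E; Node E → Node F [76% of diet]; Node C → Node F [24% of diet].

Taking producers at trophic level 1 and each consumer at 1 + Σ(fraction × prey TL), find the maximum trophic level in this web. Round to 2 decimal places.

Node C: 1 + 1 = 2
Node D: 1 + (0.31×2 + 0.69×1) = 2.31
Node E: 1 + 2.31 = 3.31
Node F: 1 + (0.76×3.31 + 0.24×2) = 3.9956

4.00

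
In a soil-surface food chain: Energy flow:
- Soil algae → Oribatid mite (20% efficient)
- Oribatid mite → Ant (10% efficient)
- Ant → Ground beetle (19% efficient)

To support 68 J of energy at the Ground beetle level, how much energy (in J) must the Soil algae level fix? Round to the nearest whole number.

Cumulative transfer efficiency: 0.2 × 0.1 × 0.19 = 0.0038
Soil algae energy = 68 / 0.0038 = 17895 J

17895 J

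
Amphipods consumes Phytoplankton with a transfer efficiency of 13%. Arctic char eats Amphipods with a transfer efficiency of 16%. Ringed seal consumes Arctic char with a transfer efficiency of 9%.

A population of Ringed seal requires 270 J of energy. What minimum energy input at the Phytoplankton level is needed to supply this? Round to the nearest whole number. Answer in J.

144231 J

Cumulative transfer efficiency: 0.13 × 0.16 × 0.09 = 0.001872
Phytoplankton energy = 270 / 0.001872 = 144231 J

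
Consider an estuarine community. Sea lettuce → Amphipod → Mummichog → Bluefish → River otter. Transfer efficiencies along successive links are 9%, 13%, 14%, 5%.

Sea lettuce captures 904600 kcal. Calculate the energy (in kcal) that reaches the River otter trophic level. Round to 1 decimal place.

Amphipod: 904600 × 0.09 = 81414 kcal
Mummichog: 81414 × 0.13 = 10583.82 kcal
Bluefish: 10583.82 × 0.14 = 1481.7348 kcal
River otter: 1481.7348 × 0.05 = 74.08674 kcal

74.1 kcal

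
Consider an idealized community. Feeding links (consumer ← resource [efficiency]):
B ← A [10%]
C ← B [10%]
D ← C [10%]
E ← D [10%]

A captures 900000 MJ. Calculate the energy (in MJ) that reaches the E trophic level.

B: 900000 × 0.1 = 90000 MJ
C: 90000 × 0.1 = 9000 MJ
D: 9000 × 0.1 = 900 MJ
E: 900 × 0.1 = 90 MJ

90 MJ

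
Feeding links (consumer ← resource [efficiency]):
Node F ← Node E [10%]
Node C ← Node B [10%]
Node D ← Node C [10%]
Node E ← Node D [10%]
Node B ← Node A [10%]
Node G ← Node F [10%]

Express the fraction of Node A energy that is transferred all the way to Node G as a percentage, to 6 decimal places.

0.000100%

Product of link efficiencies: 0.1 × 0.1 × 0.1 × 0.1 × 0.1 × 0.1 = 0.000001
As a percentage: 0.000001 × 100 = 0.000100%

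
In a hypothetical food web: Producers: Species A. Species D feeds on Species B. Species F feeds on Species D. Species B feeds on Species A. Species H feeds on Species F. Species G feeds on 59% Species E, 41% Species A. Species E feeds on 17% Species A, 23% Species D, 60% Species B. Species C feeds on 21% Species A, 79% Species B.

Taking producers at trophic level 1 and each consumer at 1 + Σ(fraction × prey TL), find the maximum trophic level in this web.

5

Species B: 1 + 1 = 2
Species C: 1 + (0.21×1 + 0.79×2) = 2.79
Species D: 1 + 2 = 3
Species E: 1 + (0.17×1 + 0.23×3 + 0.6×2) = 3.06
Species F: 1 + 3 = 4
Species G: 1 + (0.59×3.06 + 0.41×1) = 3.2154
Species H: 1 + 4 = 5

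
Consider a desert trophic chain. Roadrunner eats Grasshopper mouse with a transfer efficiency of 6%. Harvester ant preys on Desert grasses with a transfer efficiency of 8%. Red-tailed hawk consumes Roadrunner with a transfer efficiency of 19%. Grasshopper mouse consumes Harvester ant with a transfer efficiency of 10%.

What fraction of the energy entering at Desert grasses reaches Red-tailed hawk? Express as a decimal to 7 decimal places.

Product of link efficiencies: 0.08 × 0.1 × 0.06 × 0.19 = 0.0000912

0.0000912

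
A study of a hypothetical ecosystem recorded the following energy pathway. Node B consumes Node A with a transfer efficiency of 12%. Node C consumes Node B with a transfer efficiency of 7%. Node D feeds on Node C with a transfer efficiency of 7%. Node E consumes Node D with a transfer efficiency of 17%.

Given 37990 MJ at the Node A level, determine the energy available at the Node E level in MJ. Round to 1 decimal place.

3.8 MJ

Node B: 37990 × 0.12 = 4558.8 MJ
Node C: 4558.8 × 0.07 = 319.116 MJ
Node D: 319.116 × 0.07 = 22.33812 MJ
Node E: 22.33812 × 0.17 = 3.7974804 MJ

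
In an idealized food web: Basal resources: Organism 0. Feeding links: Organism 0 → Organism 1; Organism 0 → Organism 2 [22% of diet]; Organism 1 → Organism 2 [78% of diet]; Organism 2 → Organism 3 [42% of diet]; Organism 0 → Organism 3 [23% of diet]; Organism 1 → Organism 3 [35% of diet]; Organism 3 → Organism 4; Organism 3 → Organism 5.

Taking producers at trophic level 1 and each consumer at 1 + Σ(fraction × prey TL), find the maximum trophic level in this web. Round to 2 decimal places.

4.10

Organism 1: 1 + 1 = 2
Organism 2: 1 + (0.22×1 + 0.78×2) = 2.78
Organism 3: 1 + (0.42×2.78 + 0.23×1 + 0.35×2) = 3.0976
Organism 4: 1 + 3.0976 = 4.0976
Organism 5: 1 + 3.0976 = 4.0976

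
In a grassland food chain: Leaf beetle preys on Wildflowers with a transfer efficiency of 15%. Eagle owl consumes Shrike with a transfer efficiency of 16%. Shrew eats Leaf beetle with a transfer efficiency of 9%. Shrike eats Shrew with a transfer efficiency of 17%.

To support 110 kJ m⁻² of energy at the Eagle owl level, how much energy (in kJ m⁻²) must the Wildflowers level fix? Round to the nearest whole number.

299564 kJ m⁻²

Cumulative transfer efficiency: 0.15 × 0.09 × 0.17 × 0.16 = 0.0003672
Wildflowers energy = 110 / 0.0003672 = 299564 kJ m⁻²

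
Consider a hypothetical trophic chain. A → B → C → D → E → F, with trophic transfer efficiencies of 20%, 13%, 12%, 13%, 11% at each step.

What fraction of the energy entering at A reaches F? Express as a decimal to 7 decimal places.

Product of link efficiencies: 0.2 × 0.13 × 0.12 × 0.13 × 0.11 = 0.000044616

0.0000446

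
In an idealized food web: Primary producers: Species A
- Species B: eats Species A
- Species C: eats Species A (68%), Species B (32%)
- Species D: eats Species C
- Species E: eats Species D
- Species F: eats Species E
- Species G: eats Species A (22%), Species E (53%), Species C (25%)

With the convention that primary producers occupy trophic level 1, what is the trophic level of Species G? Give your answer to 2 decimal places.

Species B: 1 + 1 = 2
Species C: 1 + (0.68×1 + 0.32×2) = 2.32
Species D: 1 + 2.32 = 3.32
Species E: 1 + 3.32 = 4.32
Species F: 1 + 4.32 = 5.32
Species G: 1 + (0.22×1 + 0.53×4.32 + 0.25×2.32) = 4.0896

4.09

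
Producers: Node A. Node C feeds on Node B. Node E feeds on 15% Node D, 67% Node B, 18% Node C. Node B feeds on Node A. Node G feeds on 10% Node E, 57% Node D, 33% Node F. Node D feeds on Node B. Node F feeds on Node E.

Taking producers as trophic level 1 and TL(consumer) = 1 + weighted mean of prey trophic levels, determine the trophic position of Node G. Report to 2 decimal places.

Node B: 1 + 1 = 2
Node C: 1 + 2 = 3
Node D: 1 + 2 = 3
Node E: 1 + (0.15×3 + 0.67×2 + 0.18×3) = 3.33
Node F: 1 + 3.33 = 4.33
Node G: 1 + (0.1×3.33 + 0.57×3 + 0.33×4.33) = 4.4719

4.47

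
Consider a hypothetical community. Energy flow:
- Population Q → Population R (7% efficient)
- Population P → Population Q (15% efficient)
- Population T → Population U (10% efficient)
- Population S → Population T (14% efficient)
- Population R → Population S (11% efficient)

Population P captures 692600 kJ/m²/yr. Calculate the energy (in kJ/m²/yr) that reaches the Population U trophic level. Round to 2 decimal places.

Population Q: 692600 × 0.15 = 103890 kJ/m²/yr
Population R: 103890 × 0.07 = 7272.3 kJ/m²/yr
Population S: 7272.3 × 0.11 = 799.953 kJ/m²/yr
Population T: 799.953 × 0.14 = 111.99342 kJ/m²/yr
Population U: 111.99342 × 0.1 = 11.199342 kJ/m²/yr

11.20 kJ/m²/yr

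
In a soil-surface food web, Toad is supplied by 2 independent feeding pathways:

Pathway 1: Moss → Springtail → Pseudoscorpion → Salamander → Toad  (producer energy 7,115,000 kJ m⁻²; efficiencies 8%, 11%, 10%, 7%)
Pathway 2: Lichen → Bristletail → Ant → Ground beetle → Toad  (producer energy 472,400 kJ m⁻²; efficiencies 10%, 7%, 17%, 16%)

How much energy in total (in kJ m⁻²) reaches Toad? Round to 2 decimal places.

528.23 kJ m⁻²

Pathway 1: 7115000 × 0.08 × 0.11 × 0.1 × 0.07 = 438.284 kJ m⁻²
Pathway 2: 472400 × 0.1 × 0.07 × 0.17 × 0.16 = 89.94496 kJ m⁻²
Total at Toad: 438.284 + 89.94496 = 528.22896 kJ m⁻²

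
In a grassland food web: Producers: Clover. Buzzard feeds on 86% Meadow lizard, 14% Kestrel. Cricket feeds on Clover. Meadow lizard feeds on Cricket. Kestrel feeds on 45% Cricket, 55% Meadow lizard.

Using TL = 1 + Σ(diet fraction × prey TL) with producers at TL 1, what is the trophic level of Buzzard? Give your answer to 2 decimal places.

4.08

Cricket: 1 + 1 = 2
Meadow lizard: 1 + 2 = 3
Kestrel: 1 + (0.45×2 + 0.55×3) = 3.55
Buzzard: 1 + (0.86×3 + 0.14×3.55) = 4.077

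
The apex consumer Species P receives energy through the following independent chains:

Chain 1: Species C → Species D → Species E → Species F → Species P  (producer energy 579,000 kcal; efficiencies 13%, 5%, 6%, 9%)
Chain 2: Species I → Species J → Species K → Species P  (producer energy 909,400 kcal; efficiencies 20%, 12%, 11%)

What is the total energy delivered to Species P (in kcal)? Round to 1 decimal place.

Chain 1: 579000 × 0.13 × 0.05 × 0.06 × 0.09 = 20.3229 kcal
Chain 2: 909400 × 0.2 × 0.12 × 0.11 = 2400.816 kcal
Total at Species P: 20.3229 + 2400.816 = 2421.1389 kcal

2421.1 kcal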